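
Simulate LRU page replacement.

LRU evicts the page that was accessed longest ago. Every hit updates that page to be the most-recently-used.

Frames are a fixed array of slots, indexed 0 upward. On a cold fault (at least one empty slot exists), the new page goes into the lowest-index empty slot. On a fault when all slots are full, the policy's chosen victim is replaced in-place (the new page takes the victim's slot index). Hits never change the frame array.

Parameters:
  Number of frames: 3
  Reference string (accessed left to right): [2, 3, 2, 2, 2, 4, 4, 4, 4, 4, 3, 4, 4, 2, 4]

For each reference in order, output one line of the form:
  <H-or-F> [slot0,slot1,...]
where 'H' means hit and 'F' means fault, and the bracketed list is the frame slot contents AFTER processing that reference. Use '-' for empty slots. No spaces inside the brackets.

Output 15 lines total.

F [2,-,-]
F [2,3,-]
H [2,3,-]
H [2,3,-]
H [2,3,-]
F [2,3,4]
H [2,3,4]
H [2,3,4]
H [2,3,4]
H [2,3,4]
H [2,3,4]
H [2,3,4]
H [2,3,4]
H [2,3,4]
H [2,3,4]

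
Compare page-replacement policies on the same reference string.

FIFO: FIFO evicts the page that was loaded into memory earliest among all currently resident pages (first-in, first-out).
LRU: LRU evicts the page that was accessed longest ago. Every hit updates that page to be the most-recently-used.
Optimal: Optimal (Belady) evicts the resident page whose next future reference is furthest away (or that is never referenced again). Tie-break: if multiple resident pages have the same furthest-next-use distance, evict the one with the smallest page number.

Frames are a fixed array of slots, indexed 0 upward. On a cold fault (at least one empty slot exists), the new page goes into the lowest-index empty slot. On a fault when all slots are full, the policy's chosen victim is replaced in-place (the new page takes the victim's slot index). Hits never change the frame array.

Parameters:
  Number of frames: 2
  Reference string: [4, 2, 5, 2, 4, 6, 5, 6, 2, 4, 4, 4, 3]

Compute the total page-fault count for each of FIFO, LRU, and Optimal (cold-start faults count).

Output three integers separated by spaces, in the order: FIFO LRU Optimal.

Answer: 9 9 8

Derivation:
--- FIFO ---
  step 0: ref 4 -> FAULT, frames=[4,-] (faults so far: 1)
  step 1: ref 2 -> FAULT, frames=[4,2] (faults so far: 2)
  step 2: ref 5 -> FAULT, evict 4, frames=[5,2] (faults so far: 3)
  step 3: ref 2 -> HIT, frames=[5,2] (faults so far: 3)
  step 4: ref 4 -> FAULT, evict 2, frames=[5,4] (faults so far: 4)
  step 5: ref 6 -> FAULT, evict 5, frames=[6,4] (faults so far: 5)
  step 6: ref 5 -> FAULT, evict 4, frames=[6,5] (faults so far: 6)
  step 7: ref 6 -> HIT, frames=[6,5] (faults so far: 6)
  step 8: ref 2 -> FAULT, evict 6, frames=[2,5] (faults so far: 7)
  step 9: ref 4 -> FAULT, evict 5, frames=[2,4] (faults so far: 8)
  step 10: ref 4 -> HIT, frames=[2,4] (faults so far: 8)
  step 11: ref 4 -> HIT, frames=[2,4] (faults so far: 8)
  step 12: ref 3 -> FAULT, evict 2, frames=[3,4] (faults so far: 9)
  FIFO total faults: 9
--- LRU ---
  step 0: ref 4 -> FAULT, frames=[4,-] (faults so far: 1)
  step 1: ref 2 -> FAULT, frames=[4,2] (faults so far: 2)
  step 2: ref 5 -> FAULT, evict 4, frames=[5,2] (faults so far: 3)
  step 3: ref 2 -> HIT, frames=[5,2] (faults so far: 3)
  step 4: ref 4 -> FAULT, evict 5, frames=[4,2] (faults so far: 4)
  step 5: ref 6 -> FAULT, evict 2, frames=[4,6] (faults so far: 5)
  step 6: ref 5 -> FAULT, evict 4, frames=[5,6] (faults so far: 6)
  step 7: ref 6 -> HIT, frames=[5,6] (faults so far: 6)
  step 8: ref 2 -> FAULT, evict 5, frames=[2,6] (faults so far: 7)
  step 9: ref 4 -> FAULT, evict 6, frames=[2,4] (faults so far: 8)
  step 10: ref 4 -> HIT, frames=[2,4] (faults so far: 8)
  step 11: ref 4 -> HIT, frames=[2,4] (faults so far: 8)
  step 12: ref 3 -> FAULT, evict 2, frames=[3,4] (faults so far: 9)
  LRU total faults: 9
--- Optimal ---
  step 0: ref 4 -> FAULT, frames=[4,-] (faults so far: 1)
  step 1: ref 2 -> FAULT, frames=[4,2] (faults so far: 2)
  step 2: ref 5 -> FAULT, evict 4, frames=[5,2] (faults so far: 3)
  step 3: ref 2 -> HIT, frames=[5,2] (faults so far: 3)
  step 4: ref 4 -> FAULT, evict 2, frames=[5,4] (faults so far: 4)
  step 5: ref 6 -> FAULT, evict 4, frames=[5,6] (faults so far: 5)
  step 6: ref 5 -> HIT, frames=[5,6] (faults so far: 5)
  step 7: ref 6 -> HIT, frames=[5,6] (faults so far: 5)
  step 8: ref 2 -> FAULT, evict 5, frames=[2,6] (faults so far: 6)
  step 9: ref 4 -> FAULT, evict 2, frames=[4,6] (faults so far: 7)
  step 10: ref 4 -> HIT, frames=[4,6] (faults so far: 7)
  step 11: ref 4 -> HIT, frames=[4,6] (faults so far: 7)
  step 12: ref 3 -> FAULT, evict 4, frames=[3,6] (faults so far: 8)
  Optimal total faults: 8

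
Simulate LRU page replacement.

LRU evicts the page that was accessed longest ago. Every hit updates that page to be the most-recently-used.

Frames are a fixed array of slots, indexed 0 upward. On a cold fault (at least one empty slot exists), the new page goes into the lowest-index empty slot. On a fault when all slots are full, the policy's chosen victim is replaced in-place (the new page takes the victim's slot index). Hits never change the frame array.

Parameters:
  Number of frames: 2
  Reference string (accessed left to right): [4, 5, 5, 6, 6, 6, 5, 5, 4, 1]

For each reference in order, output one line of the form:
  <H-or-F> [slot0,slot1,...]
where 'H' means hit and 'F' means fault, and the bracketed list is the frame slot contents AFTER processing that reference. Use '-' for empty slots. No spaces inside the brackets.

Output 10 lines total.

F [4,-]
F [4,5]
H [4,5]
F [6,5]
H [6,5]
H [6,5]
H [6,5]
H [6,5]
F [4,5]
F [4,1]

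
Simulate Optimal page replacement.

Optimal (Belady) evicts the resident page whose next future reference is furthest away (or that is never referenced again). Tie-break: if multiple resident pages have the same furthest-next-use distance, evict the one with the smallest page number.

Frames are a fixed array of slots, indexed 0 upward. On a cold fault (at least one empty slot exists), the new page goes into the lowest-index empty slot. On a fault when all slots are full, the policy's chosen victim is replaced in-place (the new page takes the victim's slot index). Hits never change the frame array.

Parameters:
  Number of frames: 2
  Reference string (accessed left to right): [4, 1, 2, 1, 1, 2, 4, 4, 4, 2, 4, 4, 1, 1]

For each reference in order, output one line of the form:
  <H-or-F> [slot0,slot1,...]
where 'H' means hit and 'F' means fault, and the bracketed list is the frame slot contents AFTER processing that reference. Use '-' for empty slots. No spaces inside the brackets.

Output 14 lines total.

F [4,-]
F [4,1]
F [2,1]
H [2,1]
H [2,1]
H [2,1]
F [2,4]
H [2,4]
H [2,4]
H [2,4]
H [2,4]
H [2,4]
F [1,4]
H [1,4]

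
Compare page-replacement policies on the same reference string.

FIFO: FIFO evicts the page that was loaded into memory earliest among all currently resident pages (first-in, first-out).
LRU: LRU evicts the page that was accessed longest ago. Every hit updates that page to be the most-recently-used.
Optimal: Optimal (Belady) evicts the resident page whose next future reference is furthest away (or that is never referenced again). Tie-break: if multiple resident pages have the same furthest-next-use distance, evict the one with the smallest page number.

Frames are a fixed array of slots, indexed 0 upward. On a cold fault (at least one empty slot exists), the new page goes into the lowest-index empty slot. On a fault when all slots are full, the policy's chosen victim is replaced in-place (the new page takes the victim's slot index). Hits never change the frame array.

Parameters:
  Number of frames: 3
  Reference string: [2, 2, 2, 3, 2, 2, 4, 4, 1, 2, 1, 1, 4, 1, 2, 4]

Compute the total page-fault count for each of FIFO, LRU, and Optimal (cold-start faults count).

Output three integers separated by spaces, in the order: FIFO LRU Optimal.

--- FIFO ---
  step 0: ref 2 -> FAULT, frames=[2,-,-] (faults so far: 1)
  step 1: ref 2 -> HIT, frames=[2,-,-] (faults so far: 1)
  step 2: ref 2 -> HIT, frames=[2,-,-] (faults so far: 1)
  step 3: ref 3 -> FAULT, frames=[2,3,-] (faults so far: 2)
  step 4: ref 2 -> HIT, frames=[2,3,-] (faults so far: 2)
  step 5: ref 2 -> HIT, frames=[2,3,-] (faults so far: 2)
  step 6: ref 4 -> FAULT, frames=[2,3,4] (faults so far: 3)
  step 7: ref 4 -> HIT, frames=[2,3,4] (faults so far: 3)
  step 8: ref 1 -> FAULT, evict 2, frames=[1,3,4] (faults so far: 4)
  step 9: ref 2 -> FAULT, evict 3, frames=[1,2,4] (faults so far: 5)
  step 10: ref 1 -> HIT, frames=[1,2,4] (faults so far: 5)
  step 11: ref 1 -> HIT, frames=[1,2,4] (faults so far: 5)
  step 12: ref 4 -> HIT, frames=[1,2,4] (faults so far: 5)
  step 13: ref 1 -> HIT, frames=[1,2,4] (faults so far: 5)
  step 14: ref 2 -> HIT, frames=[1,2,4] (faults so far: 5)
  step 15: ref 4 -> HIT, frames=[1,2,4] (faults so far: 5)
  FIFO total faults: 5
--- LRU ---
  step 0: ref 2 -> FAULT, frames=[2,-,-] (faults so far: 1)
  step 1: ref 2 -> HIT, frames=[2,-,-] (faults so far: 1)
  step 2: ref 2 -> HIT, frames=[2,-,-] (faults so far: 1)
  step 3: ref 3 -> FAULT, frames=[2,3,-] (faults so far: 2)
  step 4: ref 2 -> HIT, frames=[2,3,-] (faults so far: 2)
  step 5: ref 2 -> HIT, frames=[2,3,-] (faults so far: 2)
  step 6: ref 4 -> FAULT, frames=[2,3,4] (faults so far: 3)
  step 7: ref 4 -> HIT, frames=[2,3,4] (faults so far: 3)
  step 8: ref 1 -> FAULT, evict 3, frames=[2,1,4] (faults so far: 4)
  step 9: ref 2 -> HIT, frames=[2,1,4] (faults so far: 4)
  step 10: ref 1 -> HIT, frames=[2,1,4] (faults so far: 4)
  step 11: ref 1 -> HIT, frames=[2,1,4] (faults so far: 4)
  step 12: ref 4 -> HIT, frames=[2,1,4] (faults so far: 4)
  step 13: ref 1 -> HIT, frames=[2,1,4] (faults so far: 4)
  step 14: ref 2 -> HIT, frames=[2,1,4] (faults so far: 4)
  step 15: ref 4 -> HIT, frames=[2,1,4] (faults so far: 4)
  LRU total faults: 4
--- Optimal ---
  step 0: ref 2 -> FAULT, frames=[2,-,-] (faults so far: 1)
  step 1: ref 2 -> HIT, frames=[2,-,-] (faults so far: 1)
  step 2: ref 2 -> HIT, frames=[2,-,-] (faults so far: 1)
  step 3: ref 3 -> FAULT, frames=[2,3,-] (faults so far: 2)
  step 4: ref 2 -> HIT, frames=[2,3,-] (faults so far: 2)
  step 5: ref 2 -> HIT, frames=[2,3,-] (faults so far: 2)
  step 6: ref 4 -> FAULT, frames=[2,3,4] (faults so far: 3)
  step 7: ref 4 -> HIT, frames=[2,3,4] (faults so far: 3)
  step 8: ref 1 -> FAULT, evict 3, frames=[2,1,4] (faults so far: 4)
  step 9: ref 2 -> HIT, frames=[2,1,4] (faults so far: 4)
  step 10: ref 1 -> HIT, frames=[2,1,4] (faults so far: 4)
  step 11: ref 1 -> HIT, frames=[2,1,4] (faults so far: 4)
  step 12: ref 4 -> HIT, frames=[2,1,4] (faults so far: 4)
  step 13: ref 1 -> HIT, frames=[2,1,4] (faults so far: 4)
  step 14: ref 2 -> HIT, frames=[2,1,4] (faults so far: 4)
  step 15: ref 4 -> HIT, frames=[2,1,4] (faults so far: 4)
  Optimal total faults: 4

Answer: 5 4 4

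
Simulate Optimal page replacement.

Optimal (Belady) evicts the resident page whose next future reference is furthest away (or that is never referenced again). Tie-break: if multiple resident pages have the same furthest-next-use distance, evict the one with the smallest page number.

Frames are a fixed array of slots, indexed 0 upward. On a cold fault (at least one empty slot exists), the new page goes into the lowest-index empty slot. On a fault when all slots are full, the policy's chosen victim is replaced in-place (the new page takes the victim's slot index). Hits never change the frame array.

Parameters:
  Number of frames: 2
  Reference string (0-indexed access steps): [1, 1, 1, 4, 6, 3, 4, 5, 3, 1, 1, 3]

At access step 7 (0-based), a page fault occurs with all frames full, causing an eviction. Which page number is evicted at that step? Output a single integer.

Answer: 4

Derivation:
Step 0: ref 1 -> FAULT, frames=[1,-]
Step 1: ref 1 -> HIT, frames=[1,-]
Step 2: ref 1 -> HIT, frames=[1,-]
Step 3: ref 4 -> FAULT, frames=[1,4]
Step 4: ref 6 -> FAULT, evict 1, frames=[6,4]
Step 5: ref 3 -> FAULT, evict 6, frames=[3,4]
Step 6: ref 4 -> HIT, frames=[3,4]
Step 7: ref 5 -> FAULT, evict 4, frames=[3,5]
At step 7: evicted page 4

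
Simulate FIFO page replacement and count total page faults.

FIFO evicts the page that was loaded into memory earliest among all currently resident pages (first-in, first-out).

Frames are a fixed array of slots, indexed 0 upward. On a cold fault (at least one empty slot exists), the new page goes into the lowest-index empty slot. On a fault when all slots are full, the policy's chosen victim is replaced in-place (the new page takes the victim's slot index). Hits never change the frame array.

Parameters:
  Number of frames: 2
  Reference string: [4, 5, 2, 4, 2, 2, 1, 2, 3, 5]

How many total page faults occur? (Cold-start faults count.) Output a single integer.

Answer: 8

Derivation:
Step 0: ref 4 → FAULT, frames=[4,-]
Step 1: ref 5 → FAULT, frames=[4,5]
Step 2: ref 2 → FAULT (evict 4), frames=[2,5]
Step 3: ref 4 → FAULT (evict 5), frames=[2,4]
Step 4: ref 2 → HIT, frames=[2,4]
Step 5: ref 2 → HIT, frames=[2,4]
Step 6: ref 1 → FAULT (evict 2), frames=[1,4]
Step 7: ref 2 → FAULT (evict 4), frames=[1,2]
Step 8: ref 3 → FAULT (evict 1), frames=[3,2]
Step 9: ref 5 → FAULT (evict 2), frames=[3,5]
Total faults: 8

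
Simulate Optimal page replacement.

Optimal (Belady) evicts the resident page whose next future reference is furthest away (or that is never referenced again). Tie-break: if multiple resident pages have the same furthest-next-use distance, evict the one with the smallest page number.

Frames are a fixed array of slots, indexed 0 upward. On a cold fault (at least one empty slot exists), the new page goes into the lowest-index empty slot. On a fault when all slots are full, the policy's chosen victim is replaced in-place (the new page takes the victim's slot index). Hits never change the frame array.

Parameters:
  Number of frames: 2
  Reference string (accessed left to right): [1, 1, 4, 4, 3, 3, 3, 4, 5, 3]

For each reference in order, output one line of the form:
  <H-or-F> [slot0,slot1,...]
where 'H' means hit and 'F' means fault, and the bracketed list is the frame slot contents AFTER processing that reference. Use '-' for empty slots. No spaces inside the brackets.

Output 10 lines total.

F [1,-]
H [1,-]
F [1,4]
H [1,4]
F [3,4]
H [3,4]
H [3,4]
H [3,4]
F [3,5]
H [3,5]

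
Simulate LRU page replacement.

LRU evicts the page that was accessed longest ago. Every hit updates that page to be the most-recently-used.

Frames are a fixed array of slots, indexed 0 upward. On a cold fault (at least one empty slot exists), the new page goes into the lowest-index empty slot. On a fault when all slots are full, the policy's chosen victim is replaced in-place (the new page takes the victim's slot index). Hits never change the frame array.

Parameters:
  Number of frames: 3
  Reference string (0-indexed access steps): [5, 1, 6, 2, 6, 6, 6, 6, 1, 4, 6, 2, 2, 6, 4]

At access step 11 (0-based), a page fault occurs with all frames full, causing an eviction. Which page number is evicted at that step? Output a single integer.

Answer: 1

Derivation:
Step 0: ref 5 -> FAULT, frames=[5,-,-]
Step 1: ref 1 -> FAULT, frames=[5,1,-]
Step 2: ref 6 -> FAULT, frames=[5,1,6]
Step 3: ref 2 -> FAULT, evict 5, frames=[2,1,6]
Step 4: ref 6 -> HIT, frames=[2,1,6]
Step 5: ref 6 -> HIT, frames=[2,1,6]
Step 6: ref 6 -> HIT, frames=[2,1,6]
Step 7: ref 6 -> HIT, frames=[2,1,6]
Step 8: ref 1 -> HIT, frames=[2,1,6]
Step 9: ref 4 -> FAULT, evict 2, frames=[4,1,6]
Step 10: ref 6 -> HIT, frames=[4,1,6]
Step 11: ref 2 -> FAULT, evict 1, frames=[4,2,6]
At step 11: evicted page 1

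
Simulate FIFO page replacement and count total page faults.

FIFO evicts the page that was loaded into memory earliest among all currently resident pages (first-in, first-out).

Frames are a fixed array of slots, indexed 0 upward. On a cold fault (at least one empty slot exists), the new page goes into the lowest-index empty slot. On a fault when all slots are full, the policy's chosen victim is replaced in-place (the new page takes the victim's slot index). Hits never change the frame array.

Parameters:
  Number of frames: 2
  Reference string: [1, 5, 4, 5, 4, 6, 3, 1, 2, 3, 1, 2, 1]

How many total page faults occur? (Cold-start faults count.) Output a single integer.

Step 0: ref 1 → FAULT, frames=[1,-]
Step 1: ref 5 → FAULT, frames=[1,5]
Step 2: ref 4 → FAULT (evict 1), frames=[4,5]
Step 3: ref 5 → HIT, frames=[4,5]
Step 4: ref 4 → HIT, frames=[4,5]
Step 5: ref 6 → FAULT (evict 5), frames=[4,6]
Step 6: ref 3 → FAULT (evict 4), frames=[3,6]
Step 7: ref 1 → FAULT (evict 6), frames=[3,1]
Step 8: ref 2 → FAULT (evict 3), frames=[2,1]
Step 9: ref 3 → FAULT (evict 1), frames=[2,3]
Step 10: ref 1 → FAULT (evict 2), frames=[1,3]
Step 11: ref 2 → FAULT (evict 3), frames=[1,2]
Step 12: ref 1 → HIT, frames=[1,2]
Total faults: 10

Answer: 10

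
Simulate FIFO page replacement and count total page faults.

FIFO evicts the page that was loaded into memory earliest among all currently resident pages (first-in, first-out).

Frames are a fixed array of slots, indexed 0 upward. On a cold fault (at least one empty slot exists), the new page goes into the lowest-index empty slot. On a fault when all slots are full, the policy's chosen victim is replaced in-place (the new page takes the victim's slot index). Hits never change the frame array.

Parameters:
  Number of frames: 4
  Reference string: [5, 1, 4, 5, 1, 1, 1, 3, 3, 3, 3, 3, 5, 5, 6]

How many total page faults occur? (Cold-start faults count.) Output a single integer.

Answer: 5

Derivation:
Step 0: ref 5 → FAULT, frames=[5,-,-,-]
Step 1: ref 1 → FAULT, frames=[5,1,-,-]
Step 2: ref 4 → FAULT, frames=[5,1,4,-]
Step 3: ref 5 → HIT, frames=[5,1,4,-]
Step 4: ref 1 → HIT, frames=[5,1,4,-]
Step 5: ref 1 → HIT, frames=[5,1,4,-]
Step 6: ref 1 → HIT, frames=[5,1,4,-]
Step 7: ref 3 → FAULT, frames=[5,1,4,3]
Step 8: ref 3 → HIT, frames=[5,1,4,3]
Step 9: ref 3 → HIT, frames=[5,1,4,3]
Step 10: ref 3 → HIT, frames=[5,1,4,3]
Step 11: ref 3 → HIT, frames=[5,1,4,3]
Step 12: ref 5 → HIT, frames=[5,1,4,3]
Step 13: ref 5 → HIT, frames=[5,1,4,3]
Step 14: ref 6 → FAULT (evict 5), frames=[6,1,4,3]
Total faults: 5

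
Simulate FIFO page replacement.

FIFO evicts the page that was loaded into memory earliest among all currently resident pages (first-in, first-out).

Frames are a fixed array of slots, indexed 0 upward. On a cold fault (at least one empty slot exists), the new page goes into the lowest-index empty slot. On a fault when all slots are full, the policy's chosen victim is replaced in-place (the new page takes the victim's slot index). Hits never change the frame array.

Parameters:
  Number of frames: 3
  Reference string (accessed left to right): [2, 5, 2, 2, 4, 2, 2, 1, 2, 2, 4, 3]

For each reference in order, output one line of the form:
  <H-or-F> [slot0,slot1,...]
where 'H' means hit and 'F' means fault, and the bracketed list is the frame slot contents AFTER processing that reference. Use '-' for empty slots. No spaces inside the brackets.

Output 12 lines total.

F [2,-,-]
F [2,5,-]
H [2,5,-]
H [2,5,-]
F [2,5,4]
H [2,5,4]
H [2,5,4]
F [1,5,4]
F [1,2,4]
H [1,2,4]
H [1,2,4]
F [1,2,3]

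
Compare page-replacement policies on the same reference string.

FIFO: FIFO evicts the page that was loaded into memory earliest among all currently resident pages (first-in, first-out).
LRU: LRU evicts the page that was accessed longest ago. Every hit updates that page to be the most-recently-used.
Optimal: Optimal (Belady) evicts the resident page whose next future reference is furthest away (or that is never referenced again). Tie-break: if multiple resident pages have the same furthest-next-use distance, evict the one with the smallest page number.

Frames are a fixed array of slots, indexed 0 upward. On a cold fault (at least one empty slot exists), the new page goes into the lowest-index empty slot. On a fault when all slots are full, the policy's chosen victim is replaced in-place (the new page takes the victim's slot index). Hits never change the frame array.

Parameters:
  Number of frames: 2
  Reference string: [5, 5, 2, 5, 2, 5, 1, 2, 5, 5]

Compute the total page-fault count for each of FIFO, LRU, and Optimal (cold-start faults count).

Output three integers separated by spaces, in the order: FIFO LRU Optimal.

--- FIFO ---
  step 0: ref 5 -> FAULT, frames=[5,-] (faults so far: 1)
  step 1: ref 5 -> HIT, frames=[5,-] (faults so far: 1)
  step 2: ref 2 -> FAULT, frames=[5,2] (faults so far: 2)
  step 3: ref 5 -> HIT, frames=[5,2] (faults so far: 2)
  step 4: ref 2 -> HIT, frames=[5,2] (faults so far: 2)
  step 5: ref 5 -> HIT, frames=[5,2] (faults so far: 2)
  step 6: ref 1 -> FAULT, evict 5, frames=[1,2] (faults so far: 3)
  step 7: ref 2 -> HIT, frames=[1,2] (faults so far: 3)
  step 8: ref 5 -> FAULT, evict 2, frames=[1,5] (faults so far: 4)
  step 9: ref 5 -> HIT, frames=[1,5] (faults so far: 4)
  FIFO total faults: 4
--- LRU ---
  step 0: ref 5 -> FAULT, frames=[5,-] (faults so far: 1)
  step 1: ref 5 -> HIT, frames=[5,-] (faults so far: 1)
  step 2: ref 2 -> FAULT, frames=[5,2] (faults so far: 2)
  step 3: ref 5 -> HIT, frames=[5,2] (faults so far: 2)
  step 4: ref 2 -> HIT, frames=[5,2] (faults so far: 2)
  step 5: ref 5 -> HIT, frames=[5,2] (faults so far: 2)
  step 6: ref 1 -> FAULT, evict 2, frames=[5,1] (faults so far: 3)
  step 7: ref 2 -> FAULT, evict 5, frames=[2,1] (faults so far: 4)
  step 8: ref 5 -> FAULT, evict 1, frames=[2,5] (faults so far: 5)
  step 9: ref 5 -> HIT, frames=[2,5] (faults so far: 5)
  LRU total faults: 5
--- Optimal ---
  step 0: ref 5 -> FAULT, frames=[5,-] (faults so far: 1)
  step 1: ref 5 -> HIT, frames=[5,-] (faults so far: 1)
  step 2: ref 2 -> FAULT, frames=[5,2] (faults so far: 2)
  step 3: ref 5 -> HIT, frames=[5,2] (faults so far: 2)
  step 4: ref 2 -> HIT, frames=[5,2] (faults so far: 2)
  step 5: ref 5 -> HIT, frames=[5,2] (faults so far: 2)
  step 6: ref 1 -> FAULT, evict 5, frames=[1,2] (faults so far: 3)
  step 7: ref 2 -> HIT, frames=[1,2] (faults so far: 3)
  step 8: ref 5 -> FAULT, evict 1, frames=[5,2] (faults so far: 4)
  step 9: ref 5 -> HIT, frames=[5,2] (faults so far: 4)
  Optimal total faults: 4

Answer: 4 5 4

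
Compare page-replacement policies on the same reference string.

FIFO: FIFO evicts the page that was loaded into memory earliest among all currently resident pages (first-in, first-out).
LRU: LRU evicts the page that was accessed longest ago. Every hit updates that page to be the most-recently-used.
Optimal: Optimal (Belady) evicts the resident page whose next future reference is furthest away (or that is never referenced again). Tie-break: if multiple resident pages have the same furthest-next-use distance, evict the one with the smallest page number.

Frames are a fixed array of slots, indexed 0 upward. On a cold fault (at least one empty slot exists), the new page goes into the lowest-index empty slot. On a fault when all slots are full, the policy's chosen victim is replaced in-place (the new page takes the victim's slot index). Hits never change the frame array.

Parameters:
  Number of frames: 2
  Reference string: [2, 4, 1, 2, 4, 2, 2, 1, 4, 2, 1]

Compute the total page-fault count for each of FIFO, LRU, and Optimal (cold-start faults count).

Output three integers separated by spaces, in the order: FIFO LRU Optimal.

Answer: 7 9 6

Derivation:
--- FIFO ---
  step 0: ref 2 -> FAULT, frames=[2,-] (faults so far: 1)
  step 1: ref 4 -> FAULT, frames=[2,4] (faults so far: 2)
  step 2: ref 1 -> FAULT, evict 2, frames=[1,4] (faults so far: 3)
  step 3: ref 2 -> FAULT, evict 4, frames=[1,2] (faults so far: 4)
  step 4: ref 4 -> FAULT, evict 1, frames=[4,2] (faults so far: 5)
  step 5: ref 2 -> HIT, frames=[4,2] (faults so far: 5)
  step 6: ref 2 -> HIT, frames=[4,2] (faults so far: 5)
  step 7: ref 1 -> FAULT, evict 2, frames=[4,1] (faults so far: 6)
  step 8: ref 4 -> HIT, frames=[4,1] (faults so far: 6)
  step 9: ref 2 -> FAULT, evict 4, frames=[2,1] (faults so far: 7)
  step 10: ref 1 -> HIT, frames=[2,1] (faults so far: 7)
  FIFO total faults: 7
--- LRU ---
  step 0: ref 2 -> FAULT, frames=[2,-] (faults so far: 1)
  step 1: ref 4 -> FAULT, frames=[2,4] (faults so far: 2)
  step 2: ref 1 -> FAULT, evict 2, frames=[1,4] (faults so far: 3)
  step 3: ref 2 -> FAULT, evict 4, frames=[1,2] (faults so far: 4)
  step 4: ref 4 -> FAULT, evict 1, frames=[4,2] (faults so far: 5)
  step 5: ref 2 -> HIT, frames=[4,2] (faults so far: 5)
  step 6: ref 2 -> HIT, frames=[4,2] (faults so far: 5)
  step 7: ref 1 -> FAULT, evict 4, frames=[1,2] (faults so far: 6)
  step 8: ref 4 -> FAULT, evict 2, frames=[1,4] (faults so far: 7)
  step 9: ref 2 -> FAULT, evict 1, frames=[2,4] (faults so far: 8)
  step 10: ref 1 -> FAULT, evict 4, frames=[2,1] (faults so far: 9)
  LRU total faults: 9
--- Optimal ---
  step 0: ref 2 -> FAULT, frames=[2,-] (faults so far: 1)
  step 1: ref 4 -> FAULT, frames=[2,4] (faults so far: 2)
  step 2: ref 1 -> FAULT, evict 4, frames=[2,1] (faults so far: 3)
  step 3: ref 2 -> HIT, frames=[2,1] (faults so far: 3)
  step 4: ref 4 -> FAULT, evict 1, frames=[2,4] (faults so far: 4)
  step 5: ref 2 -> HIT, frames=[2,4] (faults so far: 4)
  step 6: ref 2 -> HIT, frames=[2,4] (faults so far: 4)
  step 7: ref 1 -> FAULT, evict 2, frames=[1,4] (faults so far: 5)
  step 8: ref 4 -> HIT, frames=[1,4] (faults so far: 5)
  step 9: ref 2 -> FAULT, evict 4, frames=[1,2] (faults so far: 6)
  step 10: ref 1 -> HIT, frames=[1,2] (faults so far: 6)
  Optimal total faults: 6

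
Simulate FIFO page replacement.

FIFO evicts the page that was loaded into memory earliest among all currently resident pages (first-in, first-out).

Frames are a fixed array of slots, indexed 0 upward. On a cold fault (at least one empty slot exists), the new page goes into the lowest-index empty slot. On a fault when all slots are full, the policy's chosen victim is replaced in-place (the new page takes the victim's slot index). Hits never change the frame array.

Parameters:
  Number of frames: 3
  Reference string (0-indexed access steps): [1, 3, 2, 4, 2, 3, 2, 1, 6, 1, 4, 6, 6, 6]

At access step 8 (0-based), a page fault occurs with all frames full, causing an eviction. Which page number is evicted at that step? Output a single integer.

Step 0: ref 1 -> FAULT, frames=[1,-,-]
Step 1: ref 3 -> FAULT, frames=[1,3,-]
Step 2: ref 2 -> FAULT, frames=[1,3,2]
Step 3: ref 4 -> FAULT, evict 1, frames=[4,3,2]
Step 4: ref 2 -> HIT, frames=[4,3,2]
Step 5: ref 3 -> HIT, frames=[4,3,2]
Step 6: ref 2 -> HIT, frames=[4,3,2]
Step 7: ref 1 -> FAULT, evict 3, frames=[4,1,2]
Step 8: ref 6 -> FAULT, evict 2, frames=[4,1,6]
At step 8: evicted page 2

Answer: 2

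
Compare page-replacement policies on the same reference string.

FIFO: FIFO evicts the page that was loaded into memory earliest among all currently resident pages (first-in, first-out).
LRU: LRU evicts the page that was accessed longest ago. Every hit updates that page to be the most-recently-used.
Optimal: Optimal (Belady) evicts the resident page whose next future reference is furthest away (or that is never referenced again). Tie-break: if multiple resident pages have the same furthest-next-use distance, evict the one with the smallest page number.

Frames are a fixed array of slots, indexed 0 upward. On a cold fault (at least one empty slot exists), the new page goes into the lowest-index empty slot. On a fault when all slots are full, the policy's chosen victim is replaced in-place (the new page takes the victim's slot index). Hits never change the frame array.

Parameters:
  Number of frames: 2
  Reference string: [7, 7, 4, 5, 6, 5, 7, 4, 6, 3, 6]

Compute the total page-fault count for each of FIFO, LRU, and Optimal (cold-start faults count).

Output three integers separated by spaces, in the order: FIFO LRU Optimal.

--- FIFO ---
  step 0: ref 7 -> FAULT, frames=[7,-] (faults so far: 1)
  step 1: ref 7 -> HIT, frames=[7,-] (faults so far: 1)
  step 2: ref 4 -> FAULT, frames=[7,4] (faults so far: 2)
  step 3: ref 5 -> FAULT, evict 7, frames=[5,4] (faults so far: 3)
  step 4: ref 6 -> FAULT, evict 4, frames=[5,6] (faults so far: 4)
  step 5: ref 5 -> HIT, frames=[5,6] (faults so far: 4)
  step 6: ref 7 -> FAULT, evict 5, frames=[7,6] (faults so far: 5)
  step 7: ref 4 -> FAULT, evict 6, frames=[7,4] (faults so far: 6)
  step 8: ref 6 -> FAULT, evict 7, frames=[6,4] (faults so far: 7)
  step 9: ref 3 -> FAULT, evict 4, frames=[6,3] (faults so far: 8)
  step 10: ref 6 -> HIT, frames=[6,3] (faults so far: 8)
  FIFO total faults: 8
--- LRU ---
  step 0: ref 7 -> FAULT, frames=[7,-] (faults so far: 1)
  step 1: ref 7 -> HIT, frames=[7,-] (faults so far: 1)
  step 2: ref 4 -> FAULT, frames=[7,4] (faults so far: 2)
  step 3: ref 5 -> FAULT, evict 7, frames=[5,4] (faults so far: 3)
  step 4: ref 6 -> FAULT, evict 4, frames=[5,6] (faults so far: 4)
  step 5: ref 5 -> HIT, frames=[5,6] (faults so far: 4)
  step 6: ref 7 -> FAULT, evict 6, frames=[5,7] (faults so far: 5)
  step 7: ref 4 -> FAULT, evict 5, frames=[4,7] (faults so far: 6)
  step 8: ref 6 -> FAULT, evict 7, frames=[4,6] (faults so far: 7)
  step 9: ref 3 -> FAULT, evict 4, frames=[3,6] (faults so far: 8)
  step 10: ref 6 -> HIT, frames=[3,6] (faults so far: 8)
  LRU total faults: 8
--- Optimal ---
  step 0: ref 7 -> FAULT, frames=[7,-] (faults so far: 1)
  step 1: ref 7 -> HIT, frames=[7,-] (faults so far: 1)
  step 2: ref 4 -> FAULT, frames=[7,4] (faults so far: 2)
  step 3: ref 5 -> FAULT, evict 4, frames=[7,5] (faults so far: 3)
  step 4: ref 6 -> FAULT, evict 7, frames=[6,5] (faults so far: 4)
  step 5: ref 5 -> HIT, frames=[6,5] (faults so far: 4)
  step 6: ref 7 -> FAULT, evict 5, frames=[6,7] (faults so far: 5)
  step 7: ref 4 -> FAULT, evict 7, frames=[6,4] (faults so far: 6)
  step 8: ref 6 -> HIT, frames=[6,4] (faults so far: 6)
  step 9: ref 3 -> FAULT, evict 4, frames=[6,3] (faults so far: 7)
  step 10: ref 6 -> HIT, frames=[6,3] (faults so far: 7)
  Optimal total faults: 7

Answer: 8 8 7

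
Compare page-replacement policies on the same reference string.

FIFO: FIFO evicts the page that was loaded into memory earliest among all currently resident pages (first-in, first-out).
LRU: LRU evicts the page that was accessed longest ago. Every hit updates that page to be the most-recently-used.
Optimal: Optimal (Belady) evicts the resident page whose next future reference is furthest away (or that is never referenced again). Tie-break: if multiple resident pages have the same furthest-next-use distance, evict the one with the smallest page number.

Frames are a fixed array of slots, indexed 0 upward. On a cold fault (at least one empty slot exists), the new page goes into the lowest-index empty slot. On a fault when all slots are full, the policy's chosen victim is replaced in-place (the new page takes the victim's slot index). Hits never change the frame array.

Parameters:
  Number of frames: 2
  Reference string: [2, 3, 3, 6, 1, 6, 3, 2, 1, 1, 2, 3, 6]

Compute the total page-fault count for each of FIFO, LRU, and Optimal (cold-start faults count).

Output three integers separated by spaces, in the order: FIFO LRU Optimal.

Answer: 9 9 8

Derivation:
--- FIFO ---
  step 0: ref 2 -> FAULT, frames=[2,-] (faults so far: 1)
  step 1: ref 3 -> FAULT, frames=[2,3] (faults so far: 2)
  step 2: ref 3 -> HIT, frames=[2,3] (faults so far: 2)
  step 3: ref 6 -> FAULT, evict 2, frames=[6,3] (faults so far: 3)
  step 4: ref 1 -> FAULT, evict 3, frames=[6,1] (faults so far: 4)
  step 5: ref 6 -> HIT, frames=[6,1] (faults so far: 4)
  step 6: ref 3 -> FAULT, evict 6, frames=[3,1] (faults so far: 5)
  step 7: ref 2 -> FAULT, evict 1, frames=[3,2] (faults so far: 6)
  step 8: ref 1 -> FAULT, evict 3, frames=[1,2] (faults so far: 7)
  step 9: ref 1 -> HIT, frames=[1,2] (faults so far: 7)
  step 10: ref 2 -> HIT, frames=[1,2] (faults so far: 7)
  step 11: ref 3 -> FAULT, evict 2, frames=[1,3] (faults so far: 8)
  step 12: ref 6 -> FAULT, evict 1, frames=[6,3] (faults so far: 9)
  FIFO total faults: 9
--- LRU ---
  step 0: ref 2 -> FAULT, frames=[2,-] (faults so far: 1)
  step 1: ref 3 -> FAULT, frames=[2,3] (faults so far: 2)
  step 2: ref 3 -> HIT, frames=[2,3] (faults so far: 2)
  step 3: ref 6 -> FAULT, evict 2, frames=[6,3] (faults so far: 3)
  step 4: ref 1 -> FAULT, evict 3, frames=[6,1] (faults so far: 4)
  step 5: ref 6 -> HIT, frames=[6,1] (faults so far: 4)
  step 6: ref 3 -> FAULT, evict 1, frames=[6,3] (faults so far: 5)
  step 7: ref 2 -> FAULT, evict 6, frames=[2,3] (faults so far: 6)
  step 8: ref 1 -> FAULT, evict 3, frames=[2,1] (faults so far: 7)
  step 9: ref 1 -> HIT, frames=[2,1] (faults so far: 7)
  step 10: ref 2 -> HIT, frames=[2,1] (faults so far: 7)
  step 11: ref 3 -> FAULT, evict 1, frames=[2,3] (faults so far: 8)
  step 12: ref 6 -> FAULT, evict 2, frames=[6,3] (faults so far: 9)
  LRU total faults: 9
--- Optimal ---
  step 0: ref 2 -> FAULT, frames=[2,-] (faults so far: 1)
  step 1: ref 3 -> FAULT, frames=[2,3] (faults so far: 2)
  step 2: ref 3 -> HIT, frames=[2,3] (faults so far: 2)
  step 3: ref 6 -> FAULT, evict 2, frames=[6,3] (faults so far: 3)
  step 4: ref 1 -> FAULT, evict 3, frames=[6,1] (faults so far: 4)
  step 5: ref 6 -> HIT, frames=[6,1] (faults so far: 4)
  step 6: ref 3 -> FAULT, evict 6, frames=[3,1] (faults so far: 5)
  step 7: ref 2 -> FAULT, evict 3, frames=[2,1] (faults so far: 6)
  step 8: ref 1 -> HIT, frames=[2,1] (faults so far: 6)
  step 9: ref 1 -> HIT, frames=[2,1] (faults so far: 6)
  step 10: ref 2 -> HIT, frames=[2,1] (faults so far: 6)
  step 11: ref 3 -> FAULT, evict 1, frames=[2,3] (faults so far: 7)
  step 12: ref 6 -> FAULT, evict 2, frames=[6,3] (faults so far: 8)
  Optimal total faults: 8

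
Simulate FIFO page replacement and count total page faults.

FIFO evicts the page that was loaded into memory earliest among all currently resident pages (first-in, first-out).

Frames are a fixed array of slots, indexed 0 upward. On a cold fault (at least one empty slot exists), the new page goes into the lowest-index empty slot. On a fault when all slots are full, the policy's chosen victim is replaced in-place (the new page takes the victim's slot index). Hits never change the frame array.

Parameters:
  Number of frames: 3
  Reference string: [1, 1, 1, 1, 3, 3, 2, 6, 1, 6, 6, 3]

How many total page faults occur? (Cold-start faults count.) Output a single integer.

Answer: 6

Derivation:
Step 0: ref 1 → FAULT, frames=[1,-,-]
Step 1: ref 1 → HIT, frames=[1,-,-]
Step 2: ref 1 → HIT, frames=[1,-,-]
Step 3: ref 1 → HIT, frames=[1,-,-]
Step 4: ref 3 → FAULT, frames=[1,3,-]
Step 5: ref 3 → HIT, frames=[1,3,-]
Step 6: ref 2 → FAULT, frames=[1,3,2]
Step 7: ref 6 → FAULT (evict 1), frames=[6,3,2]
Step 8: ref 1 → FAULT (evict 3), frames=[6,1,2]
Step 9: ref 6 → HIT, frames=[6,1,2]
Step 10: ref 6 → HIT, frames=[6,1,2]
Step 11: ref 3 → FAULT (evict 2), frames=[6,1,3]
Total faults: 6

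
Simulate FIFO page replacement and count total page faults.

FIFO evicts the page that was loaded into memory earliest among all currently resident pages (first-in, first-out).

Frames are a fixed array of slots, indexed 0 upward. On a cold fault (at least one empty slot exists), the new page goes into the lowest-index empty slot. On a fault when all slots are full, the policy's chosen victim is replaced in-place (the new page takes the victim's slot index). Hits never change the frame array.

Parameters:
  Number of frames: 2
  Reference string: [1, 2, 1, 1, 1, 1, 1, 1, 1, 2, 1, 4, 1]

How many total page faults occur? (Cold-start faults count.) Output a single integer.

Step 0: ref 1 → FAULT, frames=[1,-]
Step 1: ref 2 → FAULT, frames=[1,2]
Step 2: ref 1 → HIT, frames=[1,2]
Step 3: ref 1 → HIT, frames=[1,2]
Step 4: ref 1 → HIT, frames=[1,2]
Step 5: ref 1 → HIT, frames=[1,2]
Step 6: ref 1 → HIT, frames=[1,2]
Step 7: ref 1 → HIT, frames=[1,2]
Step 8: ref 1 → HIT, frames=[1,2]
Step 9: ref 2 → HIT, frames=[1,2]
Step 10: ref 1 → HIT, frames=[1,2]
Step 11: ref 4 → FAULT (evict 1), frames=[4,2]
Step 12: ref 1 → FAULT (evict 2), frames=[4,1]
Total faults: 4

Answer: 4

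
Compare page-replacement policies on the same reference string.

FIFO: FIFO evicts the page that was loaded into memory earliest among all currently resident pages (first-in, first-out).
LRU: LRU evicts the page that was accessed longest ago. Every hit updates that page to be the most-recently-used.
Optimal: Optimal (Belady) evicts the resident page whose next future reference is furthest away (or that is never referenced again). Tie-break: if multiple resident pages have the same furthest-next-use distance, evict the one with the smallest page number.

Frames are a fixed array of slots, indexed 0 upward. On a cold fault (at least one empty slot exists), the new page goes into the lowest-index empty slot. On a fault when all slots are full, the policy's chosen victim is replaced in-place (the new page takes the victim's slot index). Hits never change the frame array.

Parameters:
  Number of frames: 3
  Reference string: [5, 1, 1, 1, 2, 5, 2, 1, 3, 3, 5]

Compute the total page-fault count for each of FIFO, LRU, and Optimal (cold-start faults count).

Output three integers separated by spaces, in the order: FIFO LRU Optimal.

--- FIFO ---
  step 0: ref 5 -> FAULT, frames=[5,-,-] (faults so far: 1)
  step 1: ref 1 -> FAULT, frames=[5,1,-] (faults so far: 2)
  step 2: ref 1 -> HIT, frames=[5,1,-] (faults so far: 2)
  step 3: ref 1 -> HIT, frames=[5,1,-] (faults so far: 2)
  step 4: ref 2 -> FAULT, frames=[5,1,2] (faults so far: 3)
  step 5: ref 5 -> HIT, frames=[5,1,2] (faults so far: 3)
  step 6: ref 2 -> HIT, frames=[5,1,2] (faults so far: 3)
  step 7: ref 1 -> HIT, frames=[5,1,2] (faults so far: 3)
  step 8: ref 3 -> FAULT, evict 5, frames=[3,1,2] (faults so far: 4)
  step 9: ref 3 -> HIT, frames=[3,1,2] (faults so far: 4)
  step 10: ref 5 -> FAULT, evict 1, frames=[3,5,2] (faults so far: 5)
  FIFO total faults: 5
--- LRU ---
  step 0: ref 5 -> FAULT, frames=[5,-,-] (faults so far: 1)
  step 1: ref 1 -> FAULT, frames=[5,1,-] (faults so far: 2)
  step 2: ref 1 -> HIT, frames=[5,1,-] (faults so far: 2)
  step 3: ref 1 -> HIT, frames=[5,1,-] (faults so far: 2)
  step 4: ref 2 -> FAULT, frames=[5,1,2] (faults so far: 3)
  step 5: ref 5 -> HIT, frames=[5,1,2] (faults so far: 3)
  step 6: ref 2 -> HIT, frames=[5,1,2] (faults so far: 3)
  step 7: ref 1 -> HIT, frames=[5,1,2] (faults so far: 3)
  step 8: ref 3 -> FAULT, evict 5, frames=[3,1,2] (faults so far: 4)
  step 9: ref 3 -> HIT, frames=[3,1,2] (faults so far: 4)
  step 10: ref 5 -> FAULT, evict 2, frames=[3,1,5] (faults so far: 5)
  LRU total faults: 5
--- Optimal ---
  step 0: ref 5 -> FAULT, frames=[5,-,-] (faults so far: 1)
  step 1: ref 1 -> FAULT, frames=[5,1,-] (faults so far: 2)
  step 2: ref 1 -> HIT, frames=[5,1,-] (faults so far: 2)
  step 3: ref 1 -> HIT, frames=[5,1,-] (faults so far: 2)
  step 4: ref 2 -> FAULT, frames=[5,1,2] (faults so far: 3)
  step 5: ref 5 -> HIT, frames=[5,1,2] (faults so far: 3)
  step 6: ref 2 -> HIT, frames=[5,1,2] (faults so far: 3)
  step 7: ref 1 -> HIT, frames=[5,1,2] (faults so far: 3)
  step 8: ref 3 -> FAULT, evict 1, frames=[5,3,2] (faults so far: 4)
  step 9: ref 3 -> HIT, frames=[5,3,2] (faults so far: 4)
  step 10: ref 5 -> HIT, frames=[5,3,2] (faults so far: 4)
  Optimal total faults: 4

Answer: 5 5 4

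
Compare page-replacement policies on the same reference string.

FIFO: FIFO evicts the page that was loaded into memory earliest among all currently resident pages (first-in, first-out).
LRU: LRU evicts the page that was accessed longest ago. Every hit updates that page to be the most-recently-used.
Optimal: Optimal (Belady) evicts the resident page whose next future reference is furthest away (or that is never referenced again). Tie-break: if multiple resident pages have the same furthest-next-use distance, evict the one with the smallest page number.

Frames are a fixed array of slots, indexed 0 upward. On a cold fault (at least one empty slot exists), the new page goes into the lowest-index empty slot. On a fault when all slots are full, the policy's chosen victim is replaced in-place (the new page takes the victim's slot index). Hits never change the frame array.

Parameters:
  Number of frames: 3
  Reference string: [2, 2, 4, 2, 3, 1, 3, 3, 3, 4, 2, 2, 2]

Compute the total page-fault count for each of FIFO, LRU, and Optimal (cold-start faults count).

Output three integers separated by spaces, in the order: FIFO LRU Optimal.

--- FIFO ---
  step 0: ref 2 -> FAULT, frames=[2,-,-] (faults so far: 1)
  step 1: ref 2 -> HIT, frames=[2,-,-] (faults so far: 1)
  step 2: ref 4 -> FAULT, frames=[2,4,-] (faults so far: 2)
  step 3: ref 2 -> HIT, frames=[2,4,-] (faults so far: 2)
  step 4: ref 3 -> FAULT, frames=[2,4,3] (faults so far: 3)
  step 5: ref 1 -> FAULT, evict 2, frames=[1,4,3] (faults so far: 4)
  step 6: ref 3 -> HIT, frames=[1,4,3] (faults so far: 4)
  step 7: ref 3 -> HIT, frames=[1,4,3] (faults so far: 4)
  step 8: ref 3 -> HIT, frames=[1,4,3] (faults so far: 4)
  step 9: ref 4 -> HIT, frames=[1,4,3] (faults so far: 4)
  step 10: ref 2 -> FAULT, evict 4, frames=[1,2,3] (faults so far: 5)
  step 11: ref 2 -> HIT, frames=[1,2,3] (faults so far: 5)
  step 12: ref 2 -> HIT, frames=[1,2,3] (faults so far: 5)
  FIFO total faults: 5
--- LRU ---
  step 0: ref 2 -> FAULT, frames=[2,-,-] (faults so far: 1)
  step 1: ref 2 -> HIT, frames=[2,-,-] (faults so far: 1)
  step 2: ref 4 -> FAULT, frames=[2,4,-] (faults so far: 2)
  step 3: ref 2 -> HIT, frames=[2,4,-] (faults so far: 2)
  step 4: ref 3 -> FAULT, frames=[2,4,3] (faults so far: 3)
  step 5: ref 1 -> FAULT, evict 4, frames=[2,1,3] (faults so far: 4)
  step 6: ref 3 -> HIT, frames=[2,1,3] (faults so far: 4)
  step 7: ref 3 -> HIT, frames=[2,1,3] (faults so far: 4)
  step 8: ref 3 -> HIT, frames=[2,1,3] (faults so far: 4)
  step 9: ref 4 -> FAULT, evict 2, frames=[4,1,3] (faults so far: 5)
  step 10: ref 2 -> FAULT, evict 1, frames=[4,2,3] (faults so far: 6)
  step 11: ref 2 -> HIT, frames=[4,2,3] (faults so far: 6)
  step 12: ref 2 -> HIT, frames=[4,2,3] (faults so far: 6)
  LRU total faults: 6
--- Optimal ---
  step 0: ref 2 -> FAULT, frames=[2,-,-] (faults so far: 1)
  step 1: ref 2 -> HIT, frames=[2,-,-] (faults so far: 1)
  step 2: ref 4 -> FAULT, frames=[2,4,-] (faults so far: 2)
  step 3: ref 2 -> HIT, frames=[2,4,-] (faults so far: 2)
  step 4: ref 3 -> FAULT, frames=[2,4,3] (faults so far: 3)
  step 5: ref 1 -> FAULT, evict 2, frames=[1,4,3] (faults so far: 4)
  step 6: ref 3 -> HIT, frames=[1,4,3] (faults so far: 4)
  step 7: ref 3 -> HIT, frames=[1,4,3] (faults so far: 4)
  step 8: ref 3 -> HIT, frames=[1,4,3] (faults so far: 4)
  step 9: ref 4 -> HIT, frames=[1,4,3] (faults so far: 4)
  step 10: ref 2 -> FAULT, evict 1, frames=[2,4,3] (faults so far: 5)
  step 11: ref 2 -> HIT, frames=[2,4,3] (faults so far: 5)
  step 12: ref 2 -> HIT, frames=[2,4,3] (faults so far: 5)
  Optimal total faults: 5

Answer: 5 6 5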